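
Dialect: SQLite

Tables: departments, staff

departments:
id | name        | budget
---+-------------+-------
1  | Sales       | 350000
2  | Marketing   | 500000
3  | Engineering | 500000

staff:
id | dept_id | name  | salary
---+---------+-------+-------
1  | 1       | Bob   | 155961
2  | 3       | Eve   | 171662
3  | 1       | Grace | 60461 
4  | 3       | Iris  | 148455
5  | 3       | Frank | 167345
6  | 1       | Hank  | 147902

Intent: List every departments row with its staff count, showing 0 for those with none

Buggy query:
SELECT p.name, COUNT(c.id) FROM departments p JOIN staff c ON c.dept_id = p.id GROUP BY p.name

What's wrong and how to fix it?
Bug: INNER JOIN drops departments rows that have no matching staff rows

Fix: Switch to LEFT JOIN to retain unmatched parent rows

Corrected query:
SELECT p.name, COUNT(c.id) FROM departments p LEFT JOIN staff c ON c.dept_id = p.id GROUP BY p.name

Result:
name        | COUNT(c.id)
------------+------------
Engineering | 3          
Marketing   | 0          
Sales       | 3          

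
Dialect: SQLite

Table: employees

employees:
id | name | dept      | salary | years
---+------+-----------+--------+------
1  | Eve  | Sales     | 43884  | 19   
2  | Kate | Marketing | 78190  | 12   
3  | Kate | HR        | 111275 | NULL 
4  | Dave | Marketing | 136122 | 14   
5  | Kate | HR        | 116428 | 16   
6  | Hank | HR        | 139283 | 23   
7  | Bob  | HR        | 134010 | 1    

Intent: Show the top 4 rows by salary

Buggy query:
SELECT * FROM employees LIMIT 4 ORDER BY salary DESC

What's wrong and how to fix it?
Bug: LIMIT must come after ORDER BY

Fix: Swap the clauses: ORDER BY first, then LIMIT

Corrected query:
SELECT * FROM employees ORDER BY salary DESC LIMIT 4

Result:
id | name | dept      | salary | years
---+------+-----------+--------+------
6  | Hank | HR        | 139283 | 23   
4  | Dave | Marketing | 136122 | 14   
7  | Bob  | HR        | 134010 | 1    
5  | Kate | HR        | 116428 | 16   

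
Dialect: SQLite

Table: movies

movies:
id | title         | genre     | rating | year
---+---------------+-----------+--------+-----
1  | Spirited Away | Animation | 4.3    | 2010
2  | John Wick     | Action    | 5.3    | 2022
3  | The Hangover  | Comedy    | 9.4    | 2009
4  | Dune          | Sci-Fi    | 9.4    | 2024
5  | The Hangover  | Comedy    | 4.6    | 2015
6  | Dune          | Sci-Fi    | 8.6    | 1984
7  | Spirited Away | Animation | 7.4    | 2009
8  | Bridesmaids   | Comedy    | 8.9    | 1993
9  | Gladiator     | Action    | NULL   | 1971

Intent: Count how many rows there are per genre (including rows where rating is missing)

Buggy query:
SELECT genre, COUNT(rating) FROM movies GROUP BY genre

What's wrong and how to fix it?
Bug: COUNT(column) counts non-NULL values only; rows with NULL rating aren't counted

Fix: Use COUNT(*) to count all rows regardless of NULL

Corrected query:
SELECT genre, COUNT(*) FROM movies GROUP BY genre

Result:
genre     | COUNT(*)
----------+---------
Action    | 2       
Animation | 2       
Comedy    | 3       
Sci-Fi    | 2       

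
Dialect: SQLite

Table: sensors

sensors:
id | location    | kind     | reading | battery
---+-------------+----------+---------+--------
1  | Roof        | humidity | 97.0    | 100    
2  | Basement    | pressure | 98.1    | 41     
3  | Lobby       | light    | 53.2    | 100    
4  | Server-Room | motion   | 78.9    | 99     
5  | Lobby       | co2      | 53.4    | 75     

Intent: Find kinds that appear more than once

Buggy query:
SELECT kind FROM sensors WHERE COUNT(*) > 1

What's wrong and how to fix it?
Bug: COUNT(*) is an aggregate and cannot be used in WHERE

Fix: GROUP BY kind, then filter groups with HAVING COUNT(*) > 1

Corrected query:
SELECT kind FROM sensors GROUP BY kind HAVING COUNT(*) > 1

Result:
(no rows)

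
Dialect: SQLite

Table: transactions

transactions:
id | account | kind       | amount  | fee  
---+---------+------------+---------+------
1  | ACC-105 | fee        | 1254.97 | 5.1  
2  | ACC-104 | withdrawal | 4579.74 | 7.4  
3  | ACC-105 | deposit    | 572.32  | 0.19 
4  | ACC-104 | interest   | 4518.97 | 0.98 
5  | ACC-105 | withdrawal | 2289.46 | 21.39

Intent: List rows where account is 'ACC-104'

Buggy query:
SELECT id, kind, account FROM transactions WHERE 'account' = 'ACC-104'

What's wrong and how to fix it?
Bug: 'account' in single quotes is a string literal, not the column; the comparison is literal-vs-literal and never true

Fix: Reference the column as account without single quotes

Corrected query:
SELECT id, kind, account FROM transactions WHERE account = 'ACC-104'

Result:
id | kind       | account
---+------------+--------
2  | withdrawal | ACC-104
4  | interest   | ACC-104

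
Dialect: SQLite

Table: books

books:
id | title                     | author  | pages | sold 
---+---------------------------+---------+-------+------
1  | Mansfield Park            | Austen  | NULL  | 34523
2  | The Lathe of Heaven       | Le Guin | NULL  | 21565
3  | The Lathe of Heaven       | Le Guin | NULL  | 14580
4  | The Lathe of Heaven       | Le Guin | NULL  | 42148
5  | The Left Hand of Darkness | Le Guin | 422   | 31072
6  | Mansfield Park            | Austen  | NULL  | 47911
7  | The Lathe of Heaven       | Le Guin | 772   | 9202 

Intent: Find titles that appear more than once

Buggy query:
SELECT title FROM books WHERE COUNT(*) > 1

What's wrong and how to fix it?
Bug: COUNT(*) is an aggregate and cannot be used in WHERE

Fix: Group first, then use HAVING for the count condition

Corrected query:
SELECT title FROM books GROUP BY title HAVING COUNT(*) > 1

Result:
title              
-------------------
Mansfield Park     
The Lathe of Heaven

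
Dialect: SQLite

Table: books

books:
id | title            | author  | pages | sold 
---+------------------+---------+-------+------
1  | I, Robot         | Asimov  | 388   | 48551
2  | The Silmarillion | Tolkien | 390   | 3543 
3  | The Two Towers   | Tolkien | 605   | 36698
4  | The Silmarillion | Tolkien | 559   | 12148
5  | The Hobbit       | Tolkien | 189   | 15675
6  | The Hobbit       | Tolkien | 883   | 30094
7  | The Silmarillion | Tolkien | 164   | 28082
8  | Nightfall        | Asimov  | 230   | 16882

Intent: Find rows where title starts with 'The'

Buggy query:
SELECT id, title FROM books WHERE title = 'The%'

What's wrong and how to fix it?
Bug: Wildcards only work with LIKE; '=' treats '%' as a literal character

Fix: Use LIKE for wildcard pattern matching

Corrected query:
SELECT id, title FROM books WHERE title LIKE 'The%'

Result:
id | title           
---+-----------------
2  | The Silmarillion
3  | The Two Towers  
4  | The Silmarillion
5  | The Hobbit      
6  | The Hobbit      
7  | The Silmarillion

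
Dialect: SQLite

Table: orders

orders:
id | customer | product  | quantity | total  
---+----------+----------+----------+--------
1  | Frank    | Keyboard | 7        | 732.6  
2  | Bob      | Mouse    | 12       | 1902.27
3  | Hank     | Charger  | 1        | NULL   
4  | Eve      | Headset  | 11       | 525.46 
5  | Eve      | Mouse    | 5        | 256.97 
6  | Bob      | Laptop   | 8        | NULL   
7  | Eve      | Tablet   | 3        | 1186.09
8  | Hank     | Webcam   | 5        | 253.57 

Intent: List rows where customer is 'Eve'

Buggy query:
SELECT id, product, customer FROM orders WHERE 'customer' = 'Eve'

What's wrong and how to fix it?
Bug: Single quotes denote string literals in SQL; the column name is being compared as a constant string

Fix: Remove the quotes around the column name (or use double quotes for an identifier)

Corrected query:
SELECT id, product, customer FROM orders WHERE customer = 'Eve'

Result:
id | product | customer
---+---------+---------
4  | Headset | Eve     
5  | Mouse   | Eve     
7  | Tablet  | Eve     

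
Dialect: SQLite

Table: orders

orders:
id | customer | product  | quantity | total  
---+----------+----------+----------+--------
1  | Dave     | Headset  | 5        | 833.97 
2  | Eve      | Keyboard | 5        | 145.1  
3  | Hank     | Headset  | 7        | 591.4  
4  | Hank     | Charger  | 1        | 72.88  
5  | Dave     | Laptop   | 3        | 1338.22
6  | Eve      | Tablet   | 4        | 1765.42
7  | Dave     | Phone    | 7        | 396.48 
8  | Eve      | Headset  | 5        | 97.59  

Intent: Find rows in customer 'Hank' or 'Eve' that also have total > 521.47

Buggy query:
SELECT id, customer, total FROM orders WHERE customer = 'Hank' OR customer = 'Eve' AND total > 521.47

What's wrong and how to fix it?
Bug: Without parentheses, AND is evaluated before OR, so the total filter only applies to the 'Eve' branch

Fix: Group the OR with parentheses (or use IN), then AND the threshold

Corrected query:
SELECT id, customer, total FROM orders WHERE (customer = 'Hank' OR customer = 'Eve') AND total > 521.47

Result:
id | customer | total  
---+----------+--------
3  | Hank     | 591.4  
6  | Eve      | 1765.42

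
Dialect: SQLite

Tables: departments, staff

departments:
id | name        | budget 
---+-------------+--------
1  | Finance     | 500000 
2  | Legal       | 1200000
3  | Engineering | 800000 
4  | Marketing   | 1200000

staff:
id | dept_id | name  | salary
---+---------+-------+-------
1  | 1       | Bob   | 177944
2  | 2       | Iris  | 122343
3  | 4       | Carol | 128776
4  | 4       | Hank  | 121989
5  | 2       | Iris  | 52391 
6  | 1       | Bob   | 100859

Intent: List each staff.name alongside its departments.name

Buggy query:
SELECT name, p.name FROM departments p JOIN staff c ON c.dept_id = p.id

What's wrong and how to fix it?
Bug: Both tables have a 'name' column; the unqualified reference is ambiguous

Fix: Qualify the column with its table alias (c.name)

Corrected query:
SELECT c.name, p.name FROM departments p JOIN staff c ON c.dept_id = p.id

Result:
name  | name     
------+----------
Bob   | Finance  
Iris  | Legal    
Carol | Marketing
Hank  | Marketing
Iris  | Legal    
Bob   | Finance  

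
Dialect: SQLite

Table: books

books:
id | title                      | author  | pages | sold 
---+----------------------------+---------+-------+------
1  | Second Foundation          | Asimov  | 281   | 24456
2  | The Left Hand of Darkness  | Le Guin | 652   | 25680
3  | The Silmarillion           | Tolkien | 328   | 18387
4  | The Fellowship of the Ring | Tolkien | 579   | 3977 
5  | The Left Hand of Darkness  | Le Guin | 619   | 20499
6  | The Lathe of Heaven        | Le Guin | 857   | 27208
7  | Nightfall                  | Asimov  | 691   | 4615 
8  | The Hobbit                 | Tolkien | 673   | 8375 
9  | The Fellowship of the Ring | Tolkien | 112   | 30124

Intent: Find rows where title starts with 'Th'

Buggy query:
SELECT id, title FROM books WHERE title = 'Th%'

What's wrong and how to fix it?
Bug: Wildcards only work with LIKE; '=' treats '%' as a literal character

Fix: Replace '=' with LIKE so 'Th%' is treated as a pattern

Corrected query:
SELECT id, title FROM books WHERE title LIKE 'Th%'

Result:
id | title                     
---+---------------------------
2  | The Left Hand of Darkness 
3  | The Silmarillion          
4  | The Fellowship of the Ring
5  | The Left Hand of Darkness 
6  | The Lathe of Heaven       
8  | The Hobbit                
9  | The Fellowship of the Ring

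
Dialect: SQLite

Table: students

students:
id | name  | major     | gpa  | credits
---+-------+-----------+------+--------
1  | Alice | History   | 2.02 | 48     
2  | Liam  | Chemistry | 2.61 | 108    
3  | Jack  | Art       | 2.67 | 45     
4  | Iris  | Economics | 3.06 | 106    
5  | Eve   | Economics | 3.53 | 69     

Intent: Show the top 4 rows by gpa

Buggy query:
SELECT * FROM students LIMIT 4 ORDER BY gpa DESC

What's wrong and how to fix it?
Bug: ORDER BY cannot follow LIMIT; LIMIT is the final clause

Fix: Swap the clauses: ORDER BY first, then LIMIT

Corrected query:
SELECT * FROM students ORDER BY gpa DESC LIMIT 4

Result:
id | name | major     | gpa  | credits
---+------+-----------+------+--------
5  | Eve  | Economics | 3.53 | 69     
4  | Iris | Economics | 3.06 | 106    
3  | Jack | Art       | 2.67 | 45     
2  | Liam | Chemistry | 2.61 | 108    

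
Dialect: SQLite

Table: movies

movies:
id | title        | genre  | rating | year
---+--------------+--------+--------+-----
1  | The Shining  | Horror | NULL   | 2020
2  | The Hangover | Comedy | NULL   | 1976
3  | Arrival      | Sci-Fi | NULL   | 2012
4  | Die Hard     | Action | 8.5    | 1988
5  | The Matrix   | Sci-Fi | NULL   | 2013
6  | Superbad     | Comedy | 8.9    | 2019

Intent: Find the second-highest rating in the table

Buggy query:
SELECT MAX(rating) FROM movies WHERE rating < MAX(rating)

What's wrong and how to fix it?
Bug: MAX(rating) on the right of the comparison is an aggregate-in-WHERE error

Fix: Compute the overall MAX in a subquery, then take MAX of rows below it

Corrected query:
SELECT MAX(rating) FROM movies WHERE rating < (SELECT MAX(rating) FROM movies)

Result:
MAX(rating)
-----------
8.5        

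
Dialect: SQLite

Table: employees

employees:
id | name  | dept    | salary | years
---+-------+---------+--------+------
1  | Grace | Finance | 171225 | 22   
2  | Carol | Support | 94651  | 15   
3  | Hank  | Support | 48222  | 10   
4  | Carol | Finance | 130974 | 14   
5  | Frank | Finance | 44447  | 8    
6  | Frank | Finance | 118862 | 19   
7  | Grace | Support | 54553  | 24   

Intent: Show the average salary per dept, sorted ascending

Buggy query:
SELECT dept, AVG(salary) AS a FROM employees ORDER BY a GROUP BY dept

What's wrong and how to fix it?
Bug: ORDER BY appears before GROUP BY; SQL clause order requires GROUP BY first

Fix: Move ORDER BY to the end, after GROUP BY

Corrected query:
SELECT dept, AVG(salary) AS a FROM employees GROUP BY dept ORDER BY a

Result:
dept    | a           
--------+-------------
Support | 65808.666667
Finance | 116377      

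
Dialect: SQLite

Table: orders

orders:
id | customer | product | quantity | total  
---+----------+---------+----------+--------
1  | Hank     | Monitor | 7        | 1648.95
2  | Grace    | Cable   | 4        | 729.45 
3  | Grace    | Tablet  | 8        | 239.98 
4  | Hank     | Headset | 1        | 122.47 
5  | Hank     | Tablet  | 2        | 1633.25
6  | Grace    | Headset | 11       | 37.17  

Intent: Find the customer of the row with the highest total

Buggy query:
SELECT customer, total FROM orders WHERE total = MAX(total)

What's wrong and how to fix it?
Bug: MAX(total) is an aggregate and cannot be used directly in WHERE

Fix: Wrap MAX in a scalar subquery so WHERE compares against a single value

Corrected query:
SELECT customer, total FROM orders WHERE total = (SELECT MAX(total) FROM orders)

Result:
customer | total  
---------+--------
Hank     | 1648.95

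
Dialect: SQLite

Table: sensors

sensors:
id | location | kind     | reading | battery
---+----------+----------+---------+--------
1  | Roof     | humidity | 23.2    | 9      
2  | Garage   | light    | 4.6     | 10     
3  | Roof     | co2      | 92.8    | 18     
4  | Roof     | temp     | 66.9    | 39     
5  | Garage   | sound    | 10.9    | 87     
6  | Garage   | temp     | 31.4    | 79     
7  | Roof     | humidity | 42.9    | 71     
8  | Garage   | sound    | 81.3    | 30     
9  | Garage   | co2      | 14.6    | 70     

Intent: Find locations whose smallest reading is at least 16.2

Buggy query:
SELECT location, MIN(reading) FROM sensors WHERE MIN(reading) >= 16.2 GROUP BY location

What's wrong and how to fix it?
Bug: Aggregates like MIN are computed per group after WHERE runs

Fix: Use HAVING for the per-group MIN condition

Corrected query:
SELECT location, MIN(reading) FROM sensors GROUP BY location HAVING MIN(reading) >= 16.2

Result:
location | MIN(reading)
---------+-------------
Roof     | 23.2        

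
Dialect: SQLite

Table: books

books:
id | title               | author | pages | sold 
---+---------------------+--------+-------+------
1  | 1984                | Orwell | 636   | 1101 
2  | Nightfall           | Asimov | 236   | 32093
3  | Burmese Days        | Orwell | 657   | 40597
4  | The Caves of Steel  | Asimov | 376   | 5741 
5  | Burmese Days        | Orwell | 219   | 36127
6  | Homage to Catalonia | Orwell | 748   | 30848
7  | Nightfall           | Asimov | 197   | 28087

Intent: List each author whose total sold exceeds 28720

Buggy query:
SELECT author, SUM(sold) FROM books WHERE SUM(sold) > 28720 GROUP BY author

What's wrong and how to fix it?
Bug: WHERE runs before GROUP BY, so aggregates aren't available there

Fix: Move the aggregate condition to a HAVING clause

Corrected query:
SELECT author, SUM(sold) FROM books GROUP BY author HAVING SUM(sold) > 28720

Result:
author | SUM(sold)
-------+----------
Asimov | 65921    
Orwell | 108673   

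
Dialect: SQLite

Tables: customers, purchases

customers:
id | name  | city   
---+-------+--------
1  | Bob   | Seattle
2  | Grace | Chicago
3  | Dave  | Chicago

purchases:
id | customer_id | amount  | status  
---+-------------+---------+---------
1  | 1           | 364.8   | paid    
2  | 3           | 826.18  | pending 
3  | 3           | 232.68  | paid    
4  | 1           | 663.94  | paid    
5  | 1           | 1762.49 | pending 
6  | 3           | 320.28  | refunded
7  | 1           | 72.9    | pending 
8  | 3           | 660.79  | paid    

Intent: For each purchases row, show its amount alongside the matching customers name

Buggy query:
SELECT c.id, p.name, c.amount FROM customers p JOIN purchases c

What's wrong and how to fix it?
Bug: JOIN with no ON clause produces a cartesian product; every purchases row pairs with every customers row

Fix: Add ON c.customer_id = p.id to the JOIN

Corrected query:
SELECT c.id, p.name, c.amount FROM customers p JOIN purchases c ON c.customer_id = p.id

Result:
id | name | amount 
---+------+--------
1  | Bob  | 364.8  
2  | Dave | 826.18 
3  | Dave | 232.68 
4  | Bob  | 663.94 
5  | Bob  | 1762.49
6  | Dave | 320.28 
7  | Bob  | 72.9   
8  | Dave | 660.79 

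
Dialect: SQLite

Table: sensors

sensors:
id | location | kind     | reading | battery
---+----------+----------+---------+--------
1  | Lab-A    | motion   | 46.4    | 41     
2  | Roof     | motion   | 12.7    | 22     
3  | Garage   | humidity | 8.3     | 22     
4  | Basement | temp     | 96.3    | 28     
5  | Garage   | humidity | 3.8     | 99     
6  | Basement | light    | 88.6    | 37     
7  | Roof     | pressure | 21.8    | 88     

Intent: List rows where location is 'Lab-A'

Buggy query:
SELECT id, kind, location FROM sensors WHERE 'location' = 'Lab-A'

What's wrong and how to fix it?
Bug: 'location' in single quotes is a string literal, not the column; the comparison is literal-vs-literal and never true

Fix: Reference the column as location without single quotes

Corrected query:
SELECT id, kind, location FROM sensors WHERE location = 'Lab-A'

Result:
id | kind   | location
---+--------+---------
1  | motion | Lab-A   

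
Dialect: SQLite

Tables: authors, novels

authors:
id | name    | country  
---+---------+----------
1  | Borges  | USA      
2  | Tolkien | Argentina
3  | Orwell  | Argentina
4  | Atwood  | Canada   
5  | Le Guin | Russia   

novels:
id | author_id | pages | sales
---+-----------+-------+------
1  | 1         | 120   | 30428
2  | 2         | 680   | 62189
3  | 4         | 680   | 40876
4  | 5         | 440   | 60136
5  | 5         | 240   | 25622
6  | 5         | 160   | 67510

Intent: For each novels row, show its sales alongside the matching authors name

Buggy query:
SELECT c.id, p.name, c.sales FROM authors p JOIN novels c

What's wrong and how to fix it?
Bug: Missing join condition: each novels row is matched to all authors rows instead of just its own

Fix: Specify the join condition linking the foreign key to the parent id

Corrected query:
SELECT c.id, p.name, c.sales FROM authors p JOIN novels c ON c.author_id = p.id

Result:
id | name    | sales
---+---------+------
1  | Borges  | 30428
2  | Tolkien | 62189
3  | Atwood  | 40876
4  | Le Guin | 60136
5  | Le Guin | 25622
6  | Le Guin | 67510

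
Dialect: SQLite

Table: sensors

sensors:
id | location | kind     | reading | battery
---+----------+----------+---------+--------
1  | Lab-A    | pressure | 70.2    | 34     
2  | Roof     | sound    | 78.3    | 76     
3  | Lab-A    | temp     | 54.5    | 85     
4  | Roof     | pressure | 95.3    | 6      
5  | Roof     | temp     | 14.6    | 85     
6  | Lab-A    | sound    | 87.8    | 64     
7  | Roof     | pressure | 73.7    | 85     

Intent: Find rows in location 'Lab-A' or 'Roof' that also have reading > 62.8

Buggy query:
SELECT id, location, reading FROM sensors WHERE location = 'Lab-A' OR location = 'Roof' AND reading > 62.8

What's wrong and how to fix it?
Bug: AND binds tighter than OR, so this parses as location = 'Lab-A' OR (location = 'Roof' AND reading > 62.8)

Fix: Group the OR with parentheses (or use IN), then AND the threshold

Corrected query:
SELECT id, location, reading FROM sensors WHERE (location = 'Lab-A' OR location = 'Roof') AND reading > 62.8

Result:
id | location | reading
---+----------+--------
1  | Lab-A    | 70.2   
2  | Roof     | 78.3   
4  | Roof     | 95.3   
6  | Lab-A    | 87.8   
7  | Roof     | 73.7   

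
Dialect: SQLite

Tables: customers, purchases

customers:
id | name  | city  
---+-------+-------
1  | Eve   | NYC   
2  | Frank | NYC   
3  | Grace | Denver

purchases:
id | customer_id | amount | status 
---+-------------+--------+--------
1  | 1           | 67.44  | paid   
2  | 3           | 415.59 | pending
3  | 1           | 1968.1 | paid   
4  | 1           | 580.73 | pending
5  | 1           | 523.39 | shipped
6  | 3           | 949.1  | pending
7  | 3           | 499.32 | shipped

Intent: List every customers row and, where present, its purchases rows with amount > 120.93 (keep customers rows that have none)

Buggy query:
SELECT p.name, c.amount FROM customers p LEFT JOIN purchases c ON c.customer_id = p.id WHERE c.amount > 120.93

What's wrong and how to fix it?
Bug: Filtering c.amount in WHERE discards the NULL rows produced by LEFT JOIN, turning it into an inner join

Fix: Put 'c.amount > 120.93' in the JOIN's ON clause instead of WHERE

Corrected query:
SELECT p.name, c.amount FROM customers p LEFT JOIN purchases c ON c.customer_id = p.id AND c.amount > 120.93

Result:
name  | amount
------+-------
Eve   | 523.39
Eve   | 580.73
Eve   | 1968.1
Frank | NULL  
Grace | 415.59
Grace | 499.32
Grace | 949.1 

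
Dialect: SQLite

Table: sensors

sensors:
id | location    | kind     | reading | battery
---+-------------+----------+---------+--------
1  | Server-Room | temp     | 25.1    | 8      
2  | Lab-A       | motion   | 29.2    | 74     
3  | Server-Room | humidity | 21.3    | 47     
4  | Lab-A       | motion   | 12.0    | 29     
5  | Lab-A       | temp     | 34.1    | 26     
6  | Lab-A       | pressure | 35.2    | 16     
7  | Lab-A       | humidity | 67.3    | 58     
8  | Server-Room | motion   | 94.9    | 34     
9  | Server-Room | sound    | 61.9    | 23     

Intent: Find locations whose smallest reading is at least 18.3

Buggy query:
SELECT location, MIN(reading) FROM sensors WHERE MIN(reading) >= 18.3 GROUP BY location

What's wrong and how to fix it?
Bug: Aggregates like MIN are computed per group after WHERE runs

Fix: Use HAVING for the per-group MIN condition

Corrected query:
SELECT location, MIN(reading) FROM sensors GROUP BY location HAVING MIN(reading) >= 18.3

Result:
location    | MIN(reading)
------------+-------------
Server-Room | 21.3        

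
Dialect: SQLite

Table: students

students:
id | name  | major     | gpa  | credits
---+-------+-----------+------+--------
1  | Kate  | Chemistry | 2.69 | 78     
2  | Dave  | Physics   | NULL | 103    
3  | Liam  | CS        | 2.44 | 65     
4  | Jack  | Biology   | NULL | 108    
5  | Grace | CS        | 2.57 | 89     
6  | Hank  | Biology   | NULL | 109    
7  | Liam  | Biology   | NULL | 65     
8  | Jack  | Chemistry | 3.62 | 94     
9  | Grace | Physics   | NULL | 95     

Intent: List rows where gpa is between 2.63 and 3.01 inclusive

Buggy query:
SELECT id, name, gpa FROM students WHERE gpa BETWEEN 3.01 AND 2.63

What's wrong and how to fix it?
Bug: The bounds are reversed; BETWEEN a AND b requires a <= b to match anything

Fix: Write BETWEEN 2.63 AND 3.01

Corrected query:
SELECT id, name, gpa FROM students WHERE gpa BETWEEN 2.63 AND 3.01

Result:
id | name | gpa 
---+------+-----
1  | Kate | 2.69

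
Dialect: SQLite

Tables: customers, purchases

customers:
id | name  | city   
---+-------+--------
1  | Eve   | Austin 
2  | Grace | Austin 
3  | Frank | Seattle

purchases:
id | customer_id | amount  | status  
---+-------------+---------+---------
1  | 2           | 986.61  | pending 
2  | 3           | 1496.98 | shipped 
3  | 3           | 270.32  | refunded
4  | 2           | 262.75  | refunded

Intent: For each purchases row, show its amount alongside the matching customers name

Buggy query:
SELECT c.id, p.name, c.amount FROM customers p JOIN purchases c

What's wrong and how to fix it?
Bug: JOIN with no ON clause produces a cartesian product; every purchases row pairs with every customers row

Fix: Specify the join condition linking the foreign key to the parent id

Corrected query:
SELECT c.id, p.name, c.amount FROM customers p JOIN purchases c ON c.customer_id = p.id

Result:
id | name  | amount 
---+-------+--------
1  | Grace | 986.61 
2  | Frank | 1496.98
3  | Frank | 270.32 
4  | Grace | 262.75 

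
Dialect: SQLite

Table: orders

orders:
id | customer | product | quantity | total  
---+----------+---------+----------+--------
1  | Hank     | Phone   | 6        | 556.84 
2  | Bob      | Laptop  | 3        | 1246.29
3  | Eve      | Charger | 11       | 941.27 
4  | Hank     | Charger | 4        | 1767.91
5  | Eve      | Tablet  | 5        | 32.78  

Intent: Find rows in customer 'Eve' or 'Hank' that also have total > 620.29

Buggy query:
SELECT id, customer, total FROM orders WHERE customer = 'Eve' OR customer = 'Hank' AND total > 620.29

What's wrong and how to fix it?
Bug: Without parentheses, AND is evaluated before OR, so the total filter only applies to the 'Hank' branch

Fix: Group the OR with parentheses (or use IN), then AND the threshold

Corrected query:
SELECT id, customer, total FROM orders WHERE (customer = 'Eve' OR customer = 'Hank') AND total > 620.29

Result:
id | customer | total  
---+----------+--------
3  | Eve      | 941.27 
4  | Hank     | 1767.91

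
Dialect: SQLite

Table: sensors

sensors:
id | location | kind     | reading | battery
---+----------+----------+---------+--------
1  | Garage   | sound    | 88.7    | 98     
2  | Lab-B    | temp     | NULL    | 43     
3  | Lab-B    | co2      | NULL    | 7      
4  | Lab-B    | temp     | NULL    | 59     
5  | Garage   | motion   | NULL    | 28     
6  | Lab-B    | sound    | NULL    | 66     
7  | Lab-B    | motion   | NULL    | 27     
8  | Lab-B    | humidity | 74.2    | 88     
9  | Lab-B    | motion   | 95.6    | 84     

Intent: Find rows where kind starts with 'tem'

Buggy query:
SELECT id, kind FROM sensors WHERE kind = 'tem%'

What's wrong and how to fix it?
Bug: Wildcards only work with LIKE; '=' treats '%' as a literal character

Fix: Replace '=' with LIKE so 'tem%' is treated as a pattern

Corrected query:
SELECT id, kind FROM sensors WHERE kind LIKE 'tem%'

Result:
id | kind
---+-----
2  | temp
4  | temp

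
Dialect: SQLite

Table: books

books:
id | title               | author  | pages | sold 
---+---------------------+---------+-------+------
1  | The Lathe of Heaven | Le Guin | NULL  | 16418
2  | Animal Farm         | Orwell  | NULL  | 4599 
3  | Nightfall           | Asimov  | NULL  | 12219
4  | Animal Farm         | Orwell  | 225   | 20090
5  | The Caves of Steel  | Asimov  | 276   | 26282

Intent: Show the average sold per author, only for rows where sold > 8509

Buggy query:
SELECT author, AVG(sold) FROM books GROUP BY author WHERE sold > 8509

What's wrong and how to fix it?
Bug: Row-level WHERE must come before GROUP BY in the clause order

Fix: Place WHERE between FROM and GROUP BY

Corrected query:
SELECT author, AVG(sold) FROM books WHERE sold > 8509 GROUP BY author

Result:
author  | AVG(sold)
--------+----------
Asimov  | 19250.5  
Le Guin | 16418    
Orwell  | 20090    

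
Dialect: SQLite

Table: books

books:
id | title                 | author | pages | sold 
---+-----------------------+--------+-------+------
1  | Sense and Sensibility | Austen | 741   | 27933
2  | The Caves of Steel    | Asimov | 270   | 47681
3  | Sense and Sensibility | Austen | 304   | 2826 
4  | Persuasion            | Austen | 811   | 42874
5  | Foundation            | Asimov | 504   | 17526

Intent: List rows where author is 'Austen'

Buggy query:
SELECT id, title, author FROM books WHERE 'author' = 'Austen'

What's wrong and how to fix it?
Bug: Single quotes denote string literals in SQL; the column name is being compared as a constant string

Fix: Remove the quotes around the column name (or use double quotes for an identifier)

Corrected query:
SELECT id, title, author FROM books WHERE author = 'Austen'

Result:
id | title                 | author
---+-----------------------+-------
1  | Sense and Sensibility | Austen
3  | Sense and Sensibility | Austen
4  | Persuasion            | Austen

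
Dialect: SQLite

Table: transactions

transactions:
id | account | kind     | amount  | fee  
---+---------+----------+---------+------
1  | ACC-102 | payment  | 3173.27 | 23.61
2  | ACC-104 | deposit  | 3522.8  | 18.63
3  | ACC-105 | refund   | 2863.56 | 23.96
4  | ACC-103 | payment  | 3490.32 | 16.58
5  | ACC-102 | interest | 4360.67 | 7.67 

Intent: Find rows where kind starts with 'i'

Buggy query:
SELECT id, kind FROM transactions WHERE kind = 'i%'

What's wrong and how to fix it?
Bug: '=' compares the literal string including the % character; pattern matching needs LIKE

Fix: Replace '=' with LIKE so 'i%' is treated as a pattern

Corrected query:
SELECT id, kind FROM transactions WHERE kind LIKE 'i%'

Result:
id | kind    
---+---------
5  | interest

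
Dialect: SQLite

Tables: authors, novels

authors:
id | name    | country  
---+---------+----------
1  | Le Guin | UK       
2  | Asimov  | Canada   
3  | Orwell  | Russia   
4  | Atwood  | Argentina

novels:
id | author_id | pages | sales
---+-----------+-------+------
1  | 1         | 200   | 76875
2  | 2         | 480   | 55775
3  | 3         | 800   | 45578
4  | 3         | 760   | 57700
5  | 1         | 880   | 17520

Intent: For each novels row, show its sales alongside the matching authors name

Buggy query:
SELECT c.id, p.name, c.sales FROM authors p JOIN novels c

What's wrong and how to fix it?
Bug: JOIN with no ON clause produces a cartesian product; every novels row pairs with every authors row

Fix: Add ON c.author_id = p.id to the JOIN

Corrected query:
SELECT c.id, p.name, c.sales FROM authors p JOIN novels c ON c.author_id = p.id

Result:
id | name    | sales
---+---------+------
1  | Le Guin | 76875
2  | Asimov  | 55775
3  | Orwell  | 45578
4  | Orwell  | 57700
5  | Le Guin | 17520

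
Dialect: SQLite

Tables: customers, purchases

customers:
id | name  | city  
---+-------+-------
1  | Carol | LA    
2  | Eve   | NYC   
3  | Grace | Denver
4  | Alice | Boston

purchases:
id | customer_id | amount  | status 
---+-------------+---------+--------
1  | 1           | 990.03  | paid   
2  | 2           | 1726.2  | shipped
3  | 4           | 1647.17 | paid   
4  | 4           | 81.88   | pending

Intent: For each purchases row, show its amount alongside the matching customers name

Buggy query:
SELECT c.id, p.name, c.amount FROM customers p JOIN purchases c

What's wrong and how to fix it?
Bug: JOIN with no ON clause produces a cartesian product; every purchases row pairs with every customers row

Fix: Add ON c.customer_id = p.id to the JOIN

Corrected query:
SELECT c.id, p.name, c.amount FROM customers p JOIN purchases c ON c.customer_id = p.id

Result:
id | name  | amount 
---+-------+--------
1  | Carol | 990.03 
2  | Eve   | 1726.2 
3  | Alice | 1647.17
4  | Alice | 81.88  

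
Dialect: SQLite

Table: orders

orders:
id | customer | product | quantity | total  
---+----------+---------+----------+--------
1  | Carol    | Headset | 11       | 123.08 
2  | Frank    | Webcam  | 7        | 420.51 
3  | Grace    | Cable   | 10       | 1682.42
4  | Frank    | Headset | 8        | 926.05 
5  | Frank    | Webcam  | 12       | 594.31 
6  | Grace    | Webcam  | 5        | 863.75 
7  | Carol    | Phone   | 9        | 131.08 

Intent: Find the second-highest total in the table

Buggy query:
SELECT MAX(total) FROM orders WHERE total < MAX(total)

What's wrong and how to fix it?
Bug: The inner MAX is an aggregate inside WHERE, which is not allowed

Fix: Put the inner MAX in a scalar subquery

Corrected query:
SELECT MAX(total) FROM orders WHERE total < (SELECT MAX(total) FROM orders)

Result:
MAX(total)
----------
926.05    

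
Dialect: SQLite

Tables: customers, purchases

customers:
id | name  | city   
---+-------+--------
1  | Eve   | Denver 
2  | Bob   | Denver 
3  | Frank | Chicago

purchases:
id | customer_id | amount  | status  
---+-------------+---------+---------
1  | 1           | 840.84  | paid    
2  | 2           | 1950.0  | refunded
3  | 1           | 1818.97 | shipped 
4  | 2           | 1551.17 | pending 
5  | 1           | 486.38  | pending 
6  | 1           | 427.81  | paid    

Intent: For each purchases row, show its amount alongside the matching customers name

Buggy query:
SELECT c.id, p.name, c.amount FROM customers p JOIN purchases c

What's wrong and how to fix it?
Bug: Missing join condition: each purchases row is matched to all customers rows instead of just its own

Fix: Specify the join condition linking the foreign key to the parent id

Corrected query:
SELECT c.id, p.name, c.amount FROM customers p JOIN purchases c ON c.customer_id = p.id

Result:
id | name | amount 
---+------+--------
1  | Eve  | 840.84 
2  | Bob  | 1950   
3  | Eve  | 1818.97
4  | Bob  | 1551.17
5  | Eve  | 486.38 
6  | Eve  | 427.81 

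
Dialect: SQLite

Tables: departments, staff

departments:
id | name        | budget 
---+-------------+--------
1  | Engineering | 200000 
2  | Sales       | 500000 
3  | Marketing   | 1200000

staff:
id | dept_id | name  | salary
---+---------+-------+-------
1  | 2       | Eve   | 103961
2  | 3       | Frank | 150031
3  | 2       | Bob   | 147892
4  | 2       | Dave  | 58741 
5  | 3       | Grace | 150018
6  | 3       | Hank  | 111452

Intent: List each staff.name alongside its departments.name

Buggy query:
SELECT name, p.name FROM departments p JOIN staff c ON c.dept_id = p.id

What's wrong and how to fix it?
Bug: Both tables have a 'name' column; the unqualified reference is ambiguous

Fix: Prefix ambiguous columns with the table alias

Corrected query:
SELECT c.name, p.name FROM departments p JOIN staff c ON c.dept_id = p.id

Result:
name  | name     
------+----------
Eve   | Sales    
Frank | Marketing
Bob   | Sales    
Dave  | Sales    
Grace | Marketing
Hank  | Marketing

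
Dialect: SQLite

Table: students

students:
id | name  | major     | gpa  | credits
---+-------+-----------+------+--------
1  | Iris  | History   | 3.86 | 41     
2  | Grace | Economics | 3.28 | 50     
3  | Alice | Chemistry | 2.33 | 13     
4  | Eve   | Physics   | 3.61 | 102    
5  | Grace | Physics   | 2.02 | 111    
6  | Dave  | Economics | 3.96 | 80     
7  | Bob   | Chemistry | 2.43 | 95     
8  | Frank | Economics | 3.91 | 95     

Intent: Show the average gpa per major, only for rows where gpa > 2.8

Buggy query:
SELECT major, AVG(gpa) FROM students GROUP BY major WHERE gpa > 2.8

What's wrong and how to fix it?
Bug: Row-level WHERE must come before GROUP BY in the clause order

Fix: Place WHERE between FROM and GROUP BY

Corrected query:
SELECT major, AVG(gpa) FROM students WHERE gpa > 2.8 GROUP BY major

Result:
major     | AVG(gpa)
----------+---------
Economics | 3.716667
History   | 3.86    
Physics   | 3.61    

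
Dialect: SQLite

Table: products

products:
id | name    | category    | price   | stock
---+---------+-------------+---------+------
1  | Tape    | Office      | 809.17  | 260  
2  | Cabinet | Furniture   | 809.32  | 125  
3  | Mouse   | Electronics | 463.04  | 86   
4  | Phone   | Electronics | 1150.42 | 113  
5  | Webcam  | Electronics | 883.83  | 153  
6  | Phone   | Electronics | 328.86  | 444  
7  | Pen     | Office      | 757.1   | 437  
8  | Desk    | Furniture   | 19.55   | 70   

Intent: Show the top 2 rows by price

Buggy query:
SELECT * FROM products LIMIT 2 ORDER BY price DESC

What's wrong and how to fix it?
Bug: ORDER BY cannot follow LIMIT; LIMIT is the final clause

Fix: Swap the clauses: ORDER BY first, then LIMIT

Corrected query:
SELECT * FROM products ORDER BY price DESC LIMIT 2

Result:
id | name   | category    | price   | stock
---+--------+-------------+---------+------
4  | Phone  | Electronics | 1150.42 | 113  
5  | Webcam | Electronics | 883.83  | 153  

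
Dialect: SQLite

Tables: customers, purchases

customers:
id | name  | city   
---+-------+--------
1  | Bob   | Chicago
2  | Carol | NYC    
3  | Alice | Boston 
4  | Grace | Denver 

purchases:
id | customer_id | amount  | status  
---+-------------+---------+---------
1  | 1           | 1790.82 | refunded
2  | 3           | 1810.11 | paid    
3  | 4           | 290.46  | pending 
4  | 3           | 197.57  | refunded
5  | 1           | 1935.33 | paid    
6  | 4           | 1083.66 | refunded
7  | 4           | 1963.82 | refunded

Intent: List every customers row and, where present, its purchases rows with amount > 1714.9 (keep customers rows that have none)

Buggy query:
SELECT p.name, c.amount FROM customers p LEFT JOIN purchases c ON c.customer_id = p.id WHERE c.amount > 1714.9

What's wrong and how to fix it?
Bug: Filtering c.amount in WHERE discards the NULL rows produced by LEFT JOIN, turning it into an inner join

Fix: Put 'c.amount > 1714.9' in the JOIN's ON clause instead of WHERE

Corrected query:
SELECT p.name, c.amount FROM customers p LEFT JOIN purchases c ON c.customer_id = p.id AND c.amount > 1714.9

Result:
name  | amount 
------+--------
Bob   | 1790.82
Bob   | 1935.33
Carol | NULL   
Alice | 1810.11
Grace | 1963.82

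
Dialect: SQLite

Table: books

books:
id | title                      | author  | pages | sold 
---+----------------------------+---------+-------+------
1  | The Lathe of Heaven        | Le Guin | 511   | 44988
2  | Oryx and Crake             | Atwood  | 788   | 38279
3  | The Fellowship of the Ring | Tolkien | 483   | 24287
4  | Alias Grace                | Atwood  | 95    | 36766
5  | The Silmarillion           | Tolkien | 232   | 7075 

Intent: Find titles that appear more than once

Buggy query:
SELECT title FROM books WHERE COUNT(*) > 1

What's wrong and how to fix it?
Bug: COUNT(*) is an aggregate and cannot be used in WHERE

Fix: Group first, then use HAVING for the count condition

Corrected query:
SELECT title FROM books GROUP BY title HAVING COUNT(*) > 1

Result:
(no rows)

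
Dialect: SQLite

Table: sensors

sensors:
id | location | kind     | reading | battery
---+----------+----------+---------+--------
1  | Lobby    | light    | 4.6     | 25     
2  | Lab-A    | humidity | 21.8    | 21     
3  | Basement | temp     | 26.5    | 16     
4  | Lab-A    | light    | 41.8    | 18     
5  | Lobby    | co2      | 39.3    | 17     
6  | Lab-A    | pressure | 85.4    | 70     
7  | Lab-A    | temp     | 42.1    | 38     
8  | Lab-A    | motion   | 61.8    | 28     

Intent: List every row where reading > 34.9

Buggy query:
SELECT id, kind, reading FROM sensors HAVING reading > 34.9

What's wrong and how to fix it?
Bug: This is a non-aggregate query (no GROUP BY, no aggregates), so in SQLite the HAVING clause is invalid here; a row-level condition belongs in WHERE

Fix: Replace HAVING with WHERE since the condition applies to individual rows

Corrected query:
SELECT id, kind, reading FROM sensors WHERE reading > 34.9

Result:
id | kind     | reading
---+----------+--------
4  | light    | 41.8   
5  | co2      | 39.3   
6  | pressure | 85.4   
7  | temp     | 42.1   
8  | motion   | 61.8   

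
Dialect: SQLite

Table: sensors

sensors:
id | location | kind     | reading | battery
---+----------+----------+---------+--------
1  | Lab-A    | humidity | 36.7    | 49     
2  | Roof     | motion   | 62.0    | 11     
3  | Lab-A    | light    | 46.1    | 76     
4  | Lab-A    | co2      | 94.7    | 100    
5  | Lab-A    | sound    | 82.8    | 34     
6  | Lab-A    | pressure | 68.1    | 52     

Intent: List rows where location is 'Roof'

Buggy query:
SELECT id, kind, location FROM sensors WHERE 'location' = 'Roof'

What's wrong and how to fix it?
Bug: Single quotes denote string literals in SQL; the column name is being compared as a constant string

Fix: Reference the column as location without single quotes

Corrected query:
SELECT id, kind, location FROM sensors WHERE location = 'Roof'

Result:
id | kind   | location
---+--------+---------
2  | motion | Roof    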